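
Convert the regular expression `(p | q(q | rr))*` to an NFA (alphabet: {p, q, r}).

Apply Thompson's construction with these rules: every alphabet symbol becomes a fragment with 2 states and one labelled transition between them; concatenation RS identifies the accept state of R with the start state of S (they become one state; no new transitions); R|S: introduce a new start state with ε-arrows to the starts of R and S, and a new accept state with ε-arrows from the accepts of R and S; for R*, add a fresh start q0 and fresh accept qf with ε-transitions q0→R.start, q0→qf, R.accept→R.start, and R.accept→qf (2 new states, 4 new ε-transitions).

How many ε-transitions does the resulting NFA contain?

By structural recursion:
Each of the 5 symbol leaves contributes 0 ε-transitions.
  rr — 0 ε-transitions
  q | rr — 4 ε-transitions
  q(q | rr) — 4 ε-transitions
  p | q(q | rr) — 8 ε-transitions
  (p | q(q | rr))* — 12 ε-transitions

12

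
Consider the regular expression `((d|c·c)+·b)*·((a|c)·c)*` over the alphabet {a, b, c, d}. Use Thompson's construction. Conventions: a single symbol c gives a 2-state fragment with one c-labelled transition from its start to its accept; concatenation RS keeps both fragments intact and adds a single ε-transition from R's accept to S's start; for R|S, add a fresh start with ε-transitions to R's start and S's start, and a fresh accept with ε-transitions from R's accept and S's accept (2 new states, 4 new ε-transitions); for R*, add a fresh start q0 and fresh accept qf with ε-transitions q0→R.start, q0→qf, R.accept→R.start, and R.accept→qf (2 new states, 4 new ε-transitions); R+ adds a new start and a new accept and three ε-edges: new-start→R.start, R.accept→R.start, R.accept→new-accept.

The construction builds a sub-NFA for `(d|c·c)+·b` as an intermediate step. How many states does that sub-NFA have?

12

Fragment for `(d|c·c)+·b`:
Each of the 4 symbol leaves contributes a 2-state fragment.
  c·c — 4 states
  d|c·c — 8 states
  (d|c·c)+ — 10 states
  (d|c·c)+·b — 12 states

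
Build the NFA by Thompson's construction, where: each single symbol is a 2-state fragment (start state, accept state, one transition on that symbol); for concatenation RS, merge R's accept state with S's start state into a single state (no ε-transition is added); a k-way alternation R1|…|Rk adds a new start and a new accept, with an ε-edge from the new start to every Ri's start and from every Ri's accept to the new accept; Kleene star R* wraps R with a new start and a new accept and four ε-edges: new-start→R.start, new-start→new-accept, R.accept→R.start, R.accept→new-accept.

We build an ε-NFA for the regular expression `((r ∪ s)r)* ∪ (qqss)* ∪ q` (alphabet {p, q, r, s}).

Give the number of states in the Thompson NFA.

Building bottom-up:
Each of the 8 symbol leaves contributes a 2-state fragment.
  r ∪ s → 6 states
  (r ∪ s)r → 7 states
  ((r ∪ s)r)* → 9 states
  qqss → 5 states
  (qqss)* → 7 states
  ((r ∪ s)r)* ∪ (qqss)* ∪ q → 20 states

20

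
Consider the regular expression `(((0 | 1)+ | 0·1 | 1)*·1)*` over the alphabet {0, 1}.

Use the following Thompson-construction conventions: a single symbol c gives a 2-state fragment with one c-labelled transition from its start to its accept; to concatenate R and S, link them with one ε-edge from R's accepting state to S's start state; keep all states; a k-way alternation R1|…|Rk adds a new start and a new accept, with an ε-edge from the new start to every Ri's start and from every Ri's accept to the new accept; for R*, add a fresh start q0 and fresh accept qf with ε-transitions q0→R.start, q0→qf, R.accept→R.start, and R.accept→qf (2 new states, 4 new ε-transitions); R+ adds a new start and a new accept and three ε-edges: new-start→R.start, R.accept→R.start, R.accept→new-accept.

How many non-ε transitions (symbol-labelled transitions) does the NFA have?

Per subexpression:
Each of the 6 symbol leaves contributes exactly 1 symbol transition.
  0 | 1 : 2 symbol transitions
  (0 | 1)+ : 2 symbol transitions
  0·1 : 2 symbol transitions
  (0 | 1)+ | 0·1 | 1 : 5 symbol transitions
  ((0 | 1)+ | 0·1 | 1)* : 5 symbol transitions
  ((0 | 1)+ | 0·1 | 1)*·1 : 6 symbol transitions
  (((0 | 1)+ | 0·1 | 1)*·1)* : 6 symbol transitions

6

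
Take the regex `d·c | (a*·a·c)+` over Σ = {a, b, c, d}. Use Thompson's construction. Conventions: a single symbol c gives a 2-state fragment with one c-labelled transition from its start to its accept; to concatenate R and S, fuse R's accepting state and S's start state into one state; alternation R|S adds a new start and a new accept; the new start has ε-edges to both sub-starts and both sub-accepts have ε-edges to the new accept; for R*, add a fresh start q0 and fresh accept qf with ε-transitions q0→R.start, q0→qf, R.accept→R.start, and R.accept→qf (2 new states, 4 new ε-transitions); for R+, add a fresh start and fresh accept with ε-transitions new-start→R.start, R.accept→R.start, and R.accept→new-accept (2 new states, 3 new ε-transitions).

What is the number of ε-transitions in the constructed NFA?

11

By structural recursion:
Each of the 5 symbol leaves contributes 0 ε-transitions.
  d·c — 0 ε-transitions
  a* — 4 ε-transitions
  a*·a·c — 4 ε-transitions
  (a*·a·c)+ — 7 ε-transitions
  d·c | (a*·a·c)+ — 11 ε-transitions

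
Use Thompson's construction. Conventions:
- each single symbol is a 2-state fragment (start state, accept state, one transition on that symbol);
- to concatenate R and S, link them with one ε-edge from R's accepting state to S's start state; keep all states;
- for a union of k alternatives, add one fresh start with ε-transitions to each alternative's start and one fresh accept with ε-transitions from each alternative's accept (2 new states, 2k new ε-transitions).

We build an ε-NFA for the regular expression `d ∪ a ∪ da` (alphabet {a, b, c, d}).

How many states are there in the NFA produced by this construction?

Building bottom-up:
Each of the 4 symbol leaves contributes a 2-state fragment.
  da → 4 states
  d ∪ a ∪ da → 10 states

10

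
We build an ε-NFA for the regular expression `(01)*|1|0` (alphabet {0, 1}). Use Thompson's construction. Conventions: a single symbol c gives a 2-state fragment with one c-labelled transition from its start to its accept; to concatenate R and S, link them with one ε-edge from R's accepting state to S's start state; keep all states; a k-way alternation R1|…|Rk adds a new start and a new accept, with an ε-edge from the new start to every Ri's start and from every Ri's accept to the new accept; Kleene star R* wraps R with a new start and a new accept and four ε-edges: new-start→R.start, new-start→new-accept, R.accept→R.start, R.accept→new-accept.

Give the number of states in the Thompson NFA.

12

Recursing over subexpressions:
Each of the 4 symbol leaves contributes a 2-state fragment.
  01 = 4 states
  (01)* = 6 states
  (01)*|1|0 = 12 states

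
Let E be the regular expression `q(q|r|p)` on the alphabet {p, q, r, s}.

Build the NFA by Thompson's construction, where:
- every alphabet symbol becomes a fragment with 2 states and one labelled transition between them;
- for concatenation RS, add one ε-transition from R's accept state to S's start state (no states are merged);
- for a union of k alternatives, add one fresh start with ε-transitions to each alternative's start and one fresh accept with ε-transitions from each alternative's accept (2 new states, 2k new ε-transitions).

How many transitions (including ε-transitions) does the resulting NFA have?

Bottom-up over the parse tree:
Each of the 4 symbol leaves contributes 1 transition (1 symbol, 0 ε).
  q|r|p = 9 transitions (3 symbol, 6 ε)
  q(q|r|p) = 11 transitions (4 symbol, 7 ε)

11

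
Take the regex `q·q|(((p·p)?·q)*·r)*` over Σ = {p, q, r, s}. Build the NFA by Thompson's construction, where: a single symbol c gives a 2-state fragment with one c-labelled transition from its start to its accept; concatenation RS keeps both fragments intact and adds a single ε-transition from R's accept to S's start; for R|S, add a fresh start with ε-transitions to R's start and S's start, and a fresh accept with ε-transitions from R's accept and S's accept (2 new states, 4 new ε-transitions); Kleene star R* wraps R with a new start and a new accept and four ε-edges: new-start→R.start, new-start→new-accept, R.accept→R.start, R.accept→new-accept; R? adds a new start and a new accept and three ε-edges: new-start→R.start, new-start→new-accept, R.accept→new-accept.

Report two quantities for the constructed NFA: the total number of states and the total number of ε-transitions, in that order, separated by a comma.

By structural recursion:
Each of the 6 symbol leaves contributes 2 states and 0 ε-transitions.
  q·q = 4 states, 1 ε-transition
  p·p = 4 states, 1 ε-transition
  (p·p)? = 6 states, 4 ε-transitions
  (p·p)?·q = 8 states, 5 ε-transitions
  ((p·p)?·q)* = 10 states, 9 ε-transitions
  ((p·p)?·q)*·r = 12 states, 10 ε-transitions
  (((p·p)?·q)*·r)* = 14 states, 14 ε-transitions
  q·q|(((p·p)?·q)*·r)* = 20 states, 19 ε-transitions

20, 19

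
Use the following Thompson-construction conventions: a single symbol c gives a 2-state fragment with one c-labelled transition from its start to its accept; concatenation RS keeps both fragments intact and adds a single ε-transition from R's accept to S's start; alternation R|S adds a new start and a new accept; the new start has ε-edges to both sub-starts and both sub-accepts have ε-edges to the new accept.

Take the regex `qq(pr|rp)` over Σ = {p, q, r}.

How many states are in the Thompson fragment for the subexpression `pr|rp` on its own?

10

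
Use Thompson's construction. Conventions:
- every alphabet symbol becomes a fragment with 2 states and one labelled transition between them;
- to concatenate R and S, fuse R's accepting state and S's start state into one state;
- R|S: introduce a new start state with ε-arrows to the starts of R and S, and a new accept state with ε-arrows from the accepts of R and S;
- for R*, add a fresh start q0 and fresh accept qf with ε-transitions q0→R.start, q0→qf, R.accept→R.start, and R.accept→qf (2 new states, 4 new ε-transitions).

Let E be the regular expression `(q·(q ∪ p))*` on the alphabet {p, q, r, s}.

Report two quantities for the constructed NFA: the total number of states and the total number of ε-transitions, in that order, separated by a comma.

9, 8

Per subexpression:
Each of the 3 symbol leaves contributes 2 states and 0 ε-transitions.
  q ∪ p = 6 states, 4 ε-transitions
  q·(q ∪ p) = 7 states, 4 ε-transitions
  (q·(q ∪ p))* = 9 states, 8 ε-transitions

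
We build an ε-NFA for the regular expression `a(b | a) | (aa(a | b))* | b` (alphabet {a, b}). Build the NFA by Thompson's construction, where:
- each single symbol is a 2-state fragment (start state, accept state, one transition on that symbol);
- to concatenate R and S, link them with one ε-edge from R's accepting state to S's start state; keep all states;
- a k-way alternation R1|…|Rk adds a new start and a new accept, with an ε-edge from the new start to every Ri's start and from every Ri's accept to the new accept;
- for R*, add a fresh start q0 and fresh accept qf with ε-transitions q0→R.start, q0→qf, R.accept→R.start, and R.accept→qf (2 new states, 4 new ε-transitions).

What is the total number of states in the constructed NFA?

By structural recursion:
Each of the 8 symbol leaves contributes a 2-state fragment.
  b | a — 6 states
  a(b | a) — 8 states
  a | b — 6 states
  aa(a | b) — 10 states
  (aa(a | b))* — 12 states
  a(b | a) | (aa(a | b))* | b — 24 states

24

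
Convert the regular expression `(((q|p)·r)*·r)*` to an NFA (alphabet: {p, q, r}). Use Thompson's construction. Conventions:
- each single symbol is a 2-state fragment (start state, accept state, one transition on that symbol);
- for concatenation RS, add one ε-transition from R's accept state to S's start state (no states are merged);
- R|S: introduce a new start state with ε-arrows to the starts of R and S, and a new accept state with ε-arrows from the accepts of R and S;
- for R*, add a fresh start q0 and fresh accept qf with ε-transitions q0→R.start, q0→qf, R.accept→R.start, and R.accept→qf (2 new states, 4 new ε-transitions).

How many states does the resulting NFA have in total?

14

By structural recursion:
Each of the 4 symbol leaves contributes a 2-state fragment.
  q|p — 6 states
  (q|p)·r — 8 states
  ((q|p)·r)* — 10 states
  ((q|p)·r)*·r — 12 states
  (((q|p)·r)*·r)* — 14 states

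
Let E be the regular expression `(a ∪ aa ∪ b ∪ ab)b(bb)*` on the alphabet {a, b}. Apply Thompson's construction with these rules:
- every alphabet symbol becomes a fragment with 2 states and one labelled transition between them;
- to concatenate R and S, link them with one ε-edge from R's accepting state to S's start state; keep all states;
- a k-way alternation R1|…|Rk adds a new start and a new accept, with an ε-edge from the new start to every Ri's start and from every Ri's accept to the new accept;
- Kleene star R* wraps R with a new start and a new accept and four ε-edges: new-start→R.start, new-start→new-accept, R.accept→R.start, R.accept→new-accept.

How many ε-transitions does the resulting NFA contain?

17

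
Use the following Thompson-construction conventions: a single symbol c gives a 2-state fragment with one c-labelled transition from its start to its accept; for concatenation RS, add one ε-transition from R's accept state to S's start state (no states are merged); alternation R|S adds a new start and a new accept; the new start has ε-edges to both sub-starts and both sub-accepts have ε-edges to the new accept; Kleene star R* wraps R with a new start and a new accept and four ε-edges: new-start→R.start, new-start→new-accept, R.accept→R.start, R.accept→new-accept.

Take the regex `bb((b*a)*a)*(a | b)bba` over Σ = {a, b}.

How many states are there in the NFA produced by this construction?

28

Building bottom-up:
Each of the 10 symbol leaves contributes a 2-state fragment.
  b* → 4 states
  b*a → 6 states
  (b*a)* → 8 states
  (b*a)*a → 10 states
  ((b*a)*a)* → 12 states
  a | b → 6 states
  bb((b*a)*a)*(a | b)bba → 28 states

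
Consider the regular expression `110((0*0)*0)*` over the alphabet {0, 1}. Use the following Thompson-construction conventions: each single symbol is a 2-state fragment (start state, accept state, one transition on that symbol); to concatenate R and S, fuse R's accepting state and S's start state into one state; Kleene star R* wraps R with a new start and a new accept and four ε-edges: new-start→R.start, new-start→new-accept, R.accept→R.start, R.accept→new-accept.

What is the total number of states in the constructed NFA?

13

By structural recursion:
Each of the 6 symbol leaves contributes a 2-state fragment.
  0* = 4 states
  0*0 = 5 states
  (0*0)* = 7 states
  (0*0)*0 = 8 states
  ((0*0)*0)* = 10 states
  110((0*0)*0)* = 13 states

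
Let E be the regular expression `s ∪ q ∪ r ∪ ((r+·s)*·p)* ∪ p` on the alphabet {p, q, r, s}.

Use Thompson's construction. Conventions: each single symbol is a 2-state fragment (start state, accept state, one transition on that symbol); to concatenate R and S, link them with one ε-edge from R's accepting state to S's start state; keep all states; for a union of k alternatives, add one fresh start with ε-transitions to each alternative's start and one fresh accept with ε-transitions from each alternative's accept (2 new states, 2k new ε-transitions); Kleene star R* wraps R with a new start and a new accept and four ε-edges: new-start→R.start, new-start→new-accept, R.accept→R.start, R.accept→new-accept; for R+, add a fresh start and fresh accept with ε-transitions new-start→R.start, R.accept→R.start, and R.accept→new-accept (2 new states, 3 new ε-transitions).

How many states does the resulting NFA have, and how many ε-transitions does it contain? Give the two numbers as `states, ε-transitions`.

22, 23

By structural recursion:
Each of the 7 symbol leaves contributes 2 states and 0 ε-transitions.
  r+ : 4 states, 3 ε-transitions
  r+·s : 6 states, 4 ε-transitions
  (r+·s)* : 8 states, 8 ε-transitions
  (r+·s)*·p : 10 states, 9 ε-transitions
  ((r+·s)*·p)* : 12 states, 13 ε-transitions
  s ∪ q ∪ r ∪ ((r+·s)*·p)* ∪ p : 22 states, 23 ε-transitions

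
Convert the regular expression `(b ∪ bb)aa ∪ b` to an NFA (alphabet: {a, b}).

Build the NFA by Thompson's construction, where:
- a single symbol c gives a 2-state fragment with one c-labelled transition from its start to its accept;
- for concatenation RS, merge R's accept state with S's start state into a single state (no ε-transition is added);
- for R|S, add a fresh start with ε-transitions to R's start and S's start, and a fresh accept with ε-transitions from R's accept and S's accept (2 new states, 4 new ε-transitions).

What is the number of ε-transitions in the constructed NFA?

Bottom-up over the parse tree:
Each of the 6 symbol leaves contributes 0 ε-transitions.
  bb → 0 ε-transitions
  b ∪ bb → 4 ε-transitions
  (b ∪ bb)aa → 4 ε-transitions
  (b ∪ bb)aa ∪ b → 8 ε-transitions

8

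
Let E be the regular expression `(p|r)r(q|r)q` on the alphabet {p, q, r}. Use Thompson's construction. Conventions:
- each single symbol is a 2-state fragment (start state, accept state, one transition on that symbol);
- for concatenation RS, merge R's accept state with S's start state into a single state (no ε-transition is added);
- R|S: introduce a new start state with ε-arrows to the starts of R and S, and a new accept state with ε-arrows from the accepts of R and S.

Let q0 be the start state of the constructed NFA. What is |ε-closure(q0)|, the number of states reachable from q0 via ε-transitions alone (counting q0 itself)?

3

Let C(F) = |ε-closure(F.start)| within fragment F, and note whether F accepts ε. Symbol fragments have C = 1 and do not accept ε. Then:
  p|r : new start ε-reaches every alternative's start; none of them accept ε, so the new accept is not reached: C = 1 + 1 + 1 = 3
  q|r : new start ε-reaches every alternative's start; none of them accept ε, so the new accept is not reached: C = 1 + 1 + 1 = 3
  (p|r)r(q|r)q : C equals the left operand's closure size = 3 (its accept is not ε-reachable, so the closure stops there)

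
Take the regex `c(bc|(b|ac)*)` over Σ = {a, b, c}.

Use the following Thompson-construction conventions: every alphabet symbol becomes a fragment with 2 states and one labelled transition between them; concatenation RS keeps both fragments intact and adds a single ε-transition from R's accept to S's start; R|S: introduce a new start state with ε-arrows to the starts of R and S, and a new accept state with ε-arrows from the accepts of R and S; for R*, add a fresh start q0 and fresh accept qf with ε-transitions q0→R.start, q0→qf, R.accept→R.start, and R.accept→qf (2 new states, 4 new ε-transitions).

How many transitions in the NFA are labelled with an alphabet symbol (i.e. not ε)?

By structural recursion:
Each of the 6 symbol leaves contributes exactly 1 symbol transition.
  bc = 2 symbol transitions
  ac = 2 symbol transitions
  b|ac = 3 symbol transitions
  (b|ac)* = 3 symbol transitions
  bc|(b|ac)* = 5 symbol transitions
  c(bc|(b|ac)*) = 6 symbol transitions

6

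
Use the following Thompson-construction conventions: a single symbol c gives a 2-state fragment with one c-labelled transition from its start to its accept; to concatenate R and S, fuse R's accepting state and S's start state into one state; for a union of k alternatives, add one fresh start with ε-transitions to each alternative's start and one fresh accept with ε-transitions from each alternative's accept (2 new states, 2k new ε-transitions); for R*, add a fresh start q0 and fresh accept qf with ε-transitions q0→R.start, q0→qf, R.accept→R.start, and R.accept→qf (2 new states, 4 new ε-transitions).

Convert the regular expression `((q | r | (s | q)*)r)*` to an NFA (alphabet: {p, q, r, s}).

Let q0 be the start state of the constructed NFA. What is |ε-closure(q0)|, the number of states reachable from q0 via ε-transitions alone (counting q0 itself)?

Work bottom-up. For each fragment F, track |ε-closure(F.start)| and whether F's accept lies in that closure (i.e. whether F accepts ε). A single-symbol fragment has closure size 1 and does not accept ε.
  s | q → |closure| = 1 + 1 + 1 = 3 (the new accept is not ε-reachable since no branch accepts ε)
  (s | q)* → |closure| = 1 (new start) + 3 (body) + 1 (new accept) = 5
  q | r | (s | q)* → new start ε-reaches every alternative's start; at least one alternative accepts ε, so the union's new accept is reached too: |closure| = 1 + 1 + 1 + 5 + 1 = 9
  (q | r | (s | q)*)r → the left operand accepts ε, so the closure extends into the next operand (the shared merged state is already counted); |closure| = 9 + (1−1) = 9
  ((q | r | (s | q)*)r)* → |closure| = 1 (new start) + 9 (body) + 1 (new accept) = 11

11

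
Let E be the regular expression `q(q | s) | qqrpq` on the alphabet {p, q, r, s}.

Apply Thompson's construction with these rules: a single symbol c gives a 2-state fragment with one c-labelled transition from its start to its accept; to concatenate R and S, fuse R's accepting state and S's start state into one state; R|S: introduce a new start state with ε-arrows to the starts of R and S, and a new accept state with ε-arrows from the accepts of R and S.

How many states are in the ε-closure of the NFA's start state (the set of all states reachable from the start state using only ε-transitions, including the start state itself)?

Work bottom-up. For each fragment F, track |ε-closure(F.start)| and whether F's accept lies in that closure (i.e. whether F accepts ε). A single-symbol fragment has closure size 1 and does not accept ε.
  q | s : |closure| = 1 + 1 + 1 = 3 (the new accept is not ε-reachable since no branch accepts ε)
  q(q | s) : |closure| equals the left operand's closure size = 1 (its accept is not ε-reachable, so the closure stops there)
  qqrpq : |closure| equals the left operand's closure size = 1 (its accept is not ε-reachable, so the closure stops there)
  q(q | s) | qqrpq : new start ε-reaches every alternative's start; none of them accept ε, so the new accept is not reached: |closure| = 1 + 1 + 1 = 3

3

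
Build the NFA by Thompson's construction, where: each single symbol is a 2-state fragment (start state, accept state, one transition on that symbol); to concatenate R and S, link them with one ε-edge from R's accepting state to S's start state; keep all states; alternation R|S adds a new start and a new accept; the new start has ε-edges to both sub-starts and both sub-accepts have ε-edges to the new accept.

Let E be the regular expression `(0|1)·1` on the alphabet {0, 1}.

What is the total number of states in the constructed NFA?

Bottom-up over the parse tree:
Each of the 3 symbol leaves contributes a 2-state fragment.
  0|1 → 6 states
  (0|1)·1 → 8 states

8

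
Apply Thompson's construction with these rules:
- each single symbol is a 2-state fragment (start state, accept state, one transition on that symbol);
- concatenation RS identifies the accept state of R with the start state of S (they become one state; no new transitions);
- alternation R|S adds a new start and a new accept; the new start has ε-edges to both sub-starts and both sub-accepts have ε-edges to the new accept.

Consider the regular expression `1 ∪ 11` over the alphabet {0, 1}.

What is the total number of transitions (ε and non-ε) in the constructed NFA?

Recursing over subexpressions:
Each of the 3 symbol leaves contributes 1 transition (1 symbol, 0 ε).
  11 = 2 transitions (2 symbol, 0 ε)
  1 ∪ 11 = 7 transitions (3 symbol, 4 ε)

7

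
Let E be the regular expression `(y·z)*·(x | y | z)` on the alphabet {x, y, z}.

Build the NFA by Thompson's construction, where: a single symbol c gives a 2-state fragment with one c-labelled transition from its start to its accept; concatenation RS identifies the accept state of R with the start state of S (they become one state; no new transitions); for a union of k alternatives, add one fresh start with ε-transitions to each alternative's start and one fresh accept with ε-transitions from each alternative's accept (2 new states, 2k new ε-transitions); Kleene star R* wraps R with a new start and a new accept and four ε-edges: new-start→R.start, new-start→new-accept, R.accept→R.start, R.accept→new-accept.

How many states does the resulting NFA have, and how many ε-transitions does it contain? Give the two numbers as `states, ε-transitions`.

12, 10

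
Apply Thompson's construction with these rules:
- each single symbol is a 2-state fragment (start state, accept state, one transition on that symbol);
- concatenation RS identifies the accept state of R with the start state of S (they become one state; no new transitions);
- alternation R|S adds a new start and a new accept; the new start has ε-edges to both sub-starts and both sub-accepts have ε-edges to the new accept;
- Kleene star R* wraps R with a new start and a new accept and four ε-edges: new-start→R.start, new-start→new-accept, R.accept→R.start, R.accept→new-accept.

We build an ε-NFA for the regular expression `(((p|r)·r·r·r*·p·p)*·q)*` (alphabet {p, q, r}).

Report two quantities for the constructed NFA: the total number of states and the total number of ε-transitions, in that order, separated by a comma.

18, 16

Building bottom-up:
Each of the 8 symbol leaves contributes 2 states and 0 ε-transitions.
  p|r = 6 states, 4 ε-transitions
  r* = 4 states, 4 ε-transitions
  (p|r)·r·r·r*·p·p = 13 states, 8 ε-transitions
  ((p|r)·r·r·r*·p·p)* = 15 states, 12 ε-transitions
  ((p|r)·r·r·r*·p·p)*·q = 16 states, 12 ε-transitions
  (((p|r)·r·r·r*·p·p)*·q)* = 18 states, 16 ε-transitions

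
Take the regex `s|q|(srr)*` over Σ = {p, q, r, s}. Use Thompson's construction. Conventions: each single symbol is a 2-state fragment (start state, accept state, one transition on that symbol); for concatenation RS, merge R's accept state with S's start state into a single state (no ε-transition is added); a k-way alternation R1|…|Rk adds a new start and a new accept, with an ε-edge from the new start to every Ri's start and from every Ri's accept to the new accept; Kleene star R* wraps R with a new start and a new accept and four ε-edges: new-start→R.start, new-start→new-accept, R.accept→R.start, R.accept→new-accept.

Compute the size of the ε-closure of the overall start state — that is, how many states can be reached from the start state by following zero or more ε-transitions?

Let C(F) = |ε-closure(F.start)| within fragment F, and note whether F accepts ε. Symbol fragments have C = 1 and do not accept ε. Then:
  srr → same as the first factor's closure: C = 1
  (srr)* → C = 1 (new start) + 1 (body) + 1 (new accept) = 3
  s|q|(srr)* → C = 1 (new start) + (1 + 1 + 3) + 1 (new accept, since some branch ε-reaches its own accept) = 7

7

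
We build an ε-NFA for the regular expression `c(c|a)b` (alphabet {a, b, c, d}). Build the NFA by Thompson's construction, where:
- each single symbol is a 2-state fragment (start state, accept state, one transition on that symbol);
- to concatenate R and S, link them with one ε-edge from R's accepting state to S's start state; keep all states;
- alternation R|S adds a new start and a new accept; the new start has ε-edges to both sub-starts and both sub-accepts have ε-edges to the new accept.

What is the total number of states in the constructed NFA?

Building bottom-up:
Each of the 4 symbol leaves contributes a 2-state fragment.
  c|a = 6 states
  c(c|a)b = 10 states

10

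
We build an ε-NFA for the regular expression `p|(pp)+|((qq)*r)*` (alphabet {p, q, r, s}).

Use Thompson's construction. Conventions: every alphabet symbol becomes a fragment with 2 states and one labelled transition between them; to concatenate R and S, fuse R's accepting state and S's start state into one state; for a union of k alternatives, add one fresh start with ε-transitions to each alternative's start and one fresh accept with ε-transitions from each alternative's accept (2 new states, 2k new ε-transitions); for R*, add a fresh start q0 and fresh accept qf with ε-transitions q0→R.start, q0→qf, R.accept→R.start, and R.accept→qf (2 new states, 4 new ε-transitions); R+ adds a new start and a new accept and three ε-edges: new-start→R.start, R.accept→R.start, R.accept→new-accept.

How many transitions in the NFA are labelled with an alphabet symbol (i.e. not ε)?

6

Recursing over subexpressions:
Each of the 6 symbol leaves contributes exactly 1 symbol transition.
  pp = 2 symbol transitions
  (pp)+ = 2 symbol transitions
  qq = 2 symbol transitions
  (qq)* = 2 symbol transitions
  (qq)*r = 3 symbol transitions
  ((qq)*r)* = 3 symbol transitions
  p|(pp)+|((qq)*r)* = 6 symbol transitions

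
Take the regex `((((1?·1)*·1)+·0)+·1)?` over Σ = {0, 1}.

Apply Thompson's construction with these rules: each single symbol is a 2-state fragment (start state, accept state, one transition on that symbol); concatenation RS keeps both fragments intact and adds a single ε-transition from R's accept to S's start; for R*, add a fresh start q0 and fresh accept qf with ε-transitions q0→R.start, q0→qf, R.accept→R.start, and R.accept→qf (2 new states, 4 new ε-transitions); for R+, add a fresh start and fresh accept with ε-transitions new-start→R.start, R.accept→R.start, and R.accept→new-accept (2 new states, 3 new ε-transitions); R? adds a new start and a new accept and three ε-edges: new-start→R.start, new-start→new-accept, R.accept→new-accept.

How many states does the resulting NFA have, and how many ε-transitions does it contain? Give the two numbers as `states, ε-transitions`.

20, 20

By structural recursion:
Each of the 5 symbol leaves contributes 2 states and 0 ε-transitions.
  1? → 4 states, 3 ε-transitions
  1?·1 → 6 states, 4 ε-transitions
  (1?·1)* → 8 states, 8 ε-transitions
  (1?·1)*·1 → 10 states, 9 ε-transitions
  ((1?·1)*·1)+ → 12 states, 12 ε-transitions
  ((1?·1)*·1)+·0 → 14 states, 13 ε-transitions
  (((1?·1)*·1)+·0)+ → 16 states, 16 ε-transitions
  (((1?·1)*·1)+·0)+·1 → 18 states, 17 ε-transitions
  ((((1?·1)*·1)+·0)+·1)? → 20 states, 20 ε-transitions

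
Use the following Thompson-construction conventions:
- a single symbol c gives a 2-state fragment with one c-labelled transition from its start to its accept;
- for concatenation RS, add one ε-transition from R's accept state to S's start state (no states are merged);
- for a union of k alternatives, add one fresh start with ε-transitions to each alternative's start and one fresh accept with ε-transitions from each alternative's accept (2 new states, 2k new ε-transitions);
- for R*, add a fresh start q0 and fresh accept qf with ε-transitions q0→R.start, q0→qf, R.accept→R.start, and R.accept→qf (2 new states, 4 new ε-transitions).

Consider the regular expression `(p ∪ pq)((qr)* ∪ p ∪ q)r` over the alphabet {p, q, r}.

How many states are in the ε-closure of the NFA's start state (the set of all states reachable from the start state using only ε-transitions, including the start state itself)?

3

Work bottom-up. For each fragment F, track |ε-closure(F.start)| and whether F's accept lies in that closure (i.e. whether F accepts ε). A single-symbol fragment has closure size 1 and does not accept ε.
  pq : same as the first factor's closure: C = 1
  p ∪ pq : C = 1 + 1 + 1 = 3 (the new accept is not ε-reachable since no branch accepts ε)
  qr : same as the first factor's closure: C = 1
  (qr)* : new start has ε-edges to the inner start and to the new accept, so C = 2 + 1 = 3
  (qr)* ∪ p ∪ q : C = 1 (new start) + (3 + 1 + 1) + 1 (new accept, since some branch ε-reaches its own accept) = 7
  (p ∪ pq)((qr)* ∪ p ∪ q)r : C equals the left operand's closure size = 3 (its accept is not ε-reachable, so the closure stops there)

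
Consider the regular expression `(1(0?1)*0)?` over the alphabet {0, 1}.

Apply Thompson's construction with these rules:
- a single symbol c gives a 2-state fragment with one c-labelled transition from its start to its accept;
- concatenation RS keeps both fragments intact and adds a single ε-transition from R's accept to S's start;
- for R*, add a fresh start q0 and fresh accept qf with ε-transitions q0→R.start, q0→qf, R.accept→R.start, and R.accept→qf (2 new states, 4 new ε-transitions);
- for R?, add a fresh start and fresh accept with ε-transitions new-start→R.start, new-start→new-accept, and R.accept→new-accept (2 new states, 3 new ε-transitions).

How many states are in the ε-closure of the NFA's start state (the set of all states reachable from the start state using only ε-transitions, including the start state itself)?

3

Compute the ε-closure size of each fragment's start state recursively; a symbol fragment's start has no outgoing ε-edge, so its closure is just itself (size 1).
  0? : new start has ε-edges to the inner start and to the new accept, so |ε-closure| = 2 + 1 = 3
  0?1 : |ε-closure| = 3 + 1 = 4 (closure spills across the concat boundary because the left factor accepts ε)
  (0?1)* : new start has ε-edges to the inner start and to the new accept, so |ε-closure| = 2 + 4 = 6
  1(0?1)*0 : |ε-closure| equals the left operand's closure size = 1 (its accept is not ε-reachable, so the closure stops there)
  (1(0?1)*0)? : new start has ε-edges to the inner start and to the new accept, so |ε-closure| = 2 + 1 = 3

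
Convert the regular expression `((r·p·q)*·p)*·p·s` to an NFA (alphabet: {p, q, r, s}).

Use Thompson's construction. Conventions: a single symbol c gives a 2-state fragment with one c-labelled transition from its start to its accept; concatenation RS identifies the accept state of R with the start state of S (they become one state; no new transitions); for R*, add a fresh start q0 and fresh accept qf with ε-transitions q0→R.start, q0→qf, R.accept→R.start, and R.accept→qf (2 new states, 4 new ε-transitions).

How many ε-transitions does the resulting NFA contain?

8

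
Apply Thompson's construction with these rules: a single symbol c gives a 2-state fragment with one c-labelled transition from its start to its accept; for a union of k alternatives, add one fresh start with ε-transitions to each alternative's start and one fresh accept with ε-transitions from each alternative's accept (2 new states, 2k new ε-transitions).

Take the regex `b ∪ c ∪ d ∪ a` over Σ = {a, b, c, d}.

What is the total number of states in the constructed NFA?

10

Per subexpression:
Each of the 4 symbol leaves contributes a 2-state fragment.
  b ∪ c ∪ d ∪ a = 10 states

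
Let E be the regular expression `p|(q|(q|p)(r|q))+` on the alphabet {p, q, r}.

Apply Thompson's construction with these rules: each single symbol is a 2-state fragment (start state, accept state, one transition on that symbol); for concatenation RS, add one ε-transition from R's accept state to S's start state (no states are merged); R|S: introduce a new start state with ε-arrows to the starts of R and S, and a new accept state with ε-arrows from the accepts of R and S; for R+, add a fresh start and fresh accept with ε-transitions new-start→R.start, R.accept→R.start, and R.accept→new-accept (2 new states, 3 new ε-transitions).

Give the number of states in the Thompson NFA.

22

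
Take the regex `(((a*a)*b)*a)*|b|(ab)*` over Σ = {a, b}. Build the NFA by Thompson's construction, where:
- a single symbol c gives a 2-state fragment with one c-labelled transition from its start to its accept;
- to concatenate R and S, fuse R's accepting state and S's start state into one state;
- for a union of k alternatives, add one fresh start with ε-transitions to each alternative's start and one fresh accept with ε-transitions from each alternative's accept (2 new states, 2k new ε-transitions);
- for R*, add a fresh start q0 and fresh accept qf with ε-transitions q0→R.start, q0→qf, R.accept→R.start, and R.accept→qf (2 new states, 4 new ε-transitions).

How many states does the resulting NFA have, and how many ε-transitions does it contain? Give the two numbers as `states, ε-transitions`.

22, 26

Per subexpression:
Each of the 7 symbol leaves contributes 2 states and 0 ε-transitions.
  a* = 4 states, 4 ε-transitions
  a*a = 5 states, 4 ε-transitions
  (a*a)* = 7 states, 8 ε-transitions
  (a*a)*b = 8 states, 8 ε-transitions
  ((a*a)*b)* = 10 states, 12 ε-transitions
  ((a*a)*b)*a = 11 states, 12 ε-transitions
  (((a*a)*b)*a)* = 13 states, 16 ε-transitions
  ab = 3 states, 0 ε-transitions
  (ab)* = 5 states, 4 ε-transitions
  (((a*a)*b)*a)*|b|(ab)* = 22 states, 26 ε-transitions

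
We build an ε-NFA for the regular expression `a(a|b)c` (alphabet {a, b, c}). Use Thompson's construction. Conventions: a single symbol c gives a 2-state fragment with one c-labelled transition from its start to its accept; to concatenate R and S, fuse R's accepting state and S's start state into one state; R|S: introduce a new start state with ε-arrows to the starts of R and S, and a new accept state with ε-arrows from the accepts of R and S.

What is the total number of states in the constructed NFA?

8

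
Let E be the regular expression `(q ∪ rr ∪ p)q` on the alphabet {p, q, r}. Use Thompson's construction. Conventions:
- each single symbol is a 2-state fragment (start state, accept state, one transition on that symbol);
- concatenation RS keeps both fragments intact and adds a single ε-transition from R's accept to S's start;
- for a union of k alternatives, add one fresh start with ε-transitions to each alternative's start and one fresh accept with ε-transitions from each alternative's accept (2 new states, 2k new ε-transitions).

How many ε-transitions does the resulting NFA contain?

By structural recursion:
Each of the 5 symbol leaves contributes 0 ε-transitions.
  rr — 1 ε-transition
  q ∪ rr ∪ p — 7 ε-transitions
  (q ∪ rr ∪ p)q — 8 ε-transitions

8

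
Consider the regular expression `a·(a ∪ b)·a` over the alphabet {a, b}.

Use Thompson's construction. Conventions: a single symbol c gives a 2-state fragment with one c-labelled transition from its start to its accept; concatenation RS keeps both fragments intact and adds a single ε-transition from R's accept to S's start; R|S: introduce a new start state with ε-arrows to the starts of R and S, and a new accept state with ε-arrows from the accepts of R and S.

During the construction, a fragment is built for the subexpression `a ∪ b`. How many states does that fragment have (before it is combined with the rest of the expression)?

Fragment for `a ∪ b`:
Each of the 2 symbol leaves contributes a 2-state fragment.
  a ∪ b : 6 states

6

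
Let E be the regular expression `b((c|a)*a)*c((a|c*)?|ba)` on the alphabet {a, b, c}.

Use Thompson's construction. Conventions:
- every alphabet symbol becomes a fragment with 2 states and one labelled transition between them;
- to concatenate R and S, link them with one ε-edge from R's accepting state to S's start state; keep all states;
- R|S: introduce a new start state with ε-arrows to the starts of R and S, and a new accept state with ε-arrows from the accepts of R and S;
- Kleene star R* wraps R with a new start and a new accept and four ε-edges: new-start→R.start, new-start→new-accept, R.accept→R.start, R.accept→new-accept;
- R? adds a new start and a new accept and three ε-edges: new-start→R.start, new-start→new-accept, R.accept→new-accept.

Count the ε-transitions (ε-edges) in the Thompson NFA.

Recursing over subexpressions:
Each of the 9 symbol leaves contributes 0 ε-transitions.
  c|a : 4 ε-transitions
  (c|a)* : 8 ε-transitions
  (c|a)*a : 9 ε-transitions
  ((c|a)*a)* : 13 ε-transitions
  c* : 4 ε-transitions
  a|c* : 8 ε-transitions
  (a|c*)? : 11 ε-transitions
  ba : 1 ε-transition
  (a|c*)?|ba : 16 ε-transitions
  b((c|a)*a)*c((a|c*)?|ba) : 32 ε-transitions

32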